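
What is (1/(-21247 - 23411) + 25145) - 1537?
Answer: 1054286063/44658 ≈ 23608.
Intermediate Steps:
(1/(-21247 - 23411) + 25145) - 1537 = (1/(-44658) + 25145) - 1537 = (-1/44658 + 25145) - 1537 = 1122925409/44658 - 1537 = 1054286063/44658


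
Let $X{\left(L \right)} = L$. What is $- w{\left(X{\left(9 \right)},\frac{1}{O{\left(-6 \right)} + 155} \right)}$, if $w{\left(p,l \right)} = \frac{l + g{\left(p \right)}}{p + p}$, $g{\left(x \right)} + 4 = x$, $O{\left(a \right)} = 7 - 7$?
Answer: $- \frac{388}{1395} \approx -0.27814$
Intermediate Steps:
$O{\left(a \right)} = 0$
$g{\left(x \right)} = -4 + x$
$w{\left(p,l \right)} = \frac{-4 + l + p}{2 p}$ ($w{\left(p,l \right)} = \frac{l + \left(-4 + p\right)}{p + p} = \frac{-4 + l + p}{2 p}$)
$- w{\left(X{\left(9 \right)},\frac{1}{O{\left(-6 \right)} + 155} \right)} = - \frac{-4 + \frac{1}{0 + 155} + 9}{2 \cdot 9} = - \frac{-4 + \frac{1}{155} + 9}{2 \cdot 9} = - \frac{776}{2 \cdot 9 \cdot 155} = \left(-1\right) \frac{388}{1395} = - \frac{388}{1395}$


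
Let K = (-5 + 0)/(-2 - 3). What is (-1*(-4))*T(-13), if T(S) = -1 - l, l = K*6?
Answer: -28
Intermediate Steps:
K = 1 (K = -5/(-5) = -5*(-1/5) = 1)
l = 6 (l = 1*6 = 6)
T(S) = -7 (T(S) = -1 - 1*6 = -1 - 6 = -7)
(-1*(-4))*T(-13) = -1*(-4)*(-7) = 4*(-7) = -28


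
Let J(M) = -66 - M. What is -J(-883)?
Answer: -817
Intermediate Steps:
-J(-883) = -(-66 - 1*(-883)) = -(-66 + 883) = -1*817 = -817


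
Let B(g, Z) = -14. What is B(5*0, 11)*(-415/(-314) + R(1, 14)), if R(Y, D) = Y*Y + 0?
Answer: -5103/157 ≈ -32.503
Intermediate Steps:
R(Y, D) = Y**2 (R(Y, D) = Y**2 + 0 = Y**2)
B(5*0, 11)*(-415/(-314) + R(1, 14)) = -14*(-415/(-314) + 1**2) = -14*(-415*(-1/314) + 1) = -14*(415/314 + 1) = -14*729/314 = -5103/157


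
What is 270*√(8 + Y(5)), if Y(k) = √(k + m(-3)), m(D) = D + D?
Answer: 270*√(8 + I) ≈ 765.16 + 47.637*I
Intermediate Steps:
m(D) = 2*D
Y(k) = √(-6 + k) (Y(k) = √(k + 2*(-3)) = √(k - 6) = √(-6 + k))
270*√(8 + Y(5)) = 270*√(8 + √(-6 + 5)) = 270*√(8 + √(-1)) = 270*√(8 + I)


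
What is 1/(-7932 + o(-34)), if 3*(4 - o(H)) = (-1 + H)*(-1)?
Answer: -3/23819 ≈ -0.00012595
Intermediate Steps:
o(H) = 11/3 + H/3 (o(H) = 4 - (-1 + H)*(-1)/3 = 4 - (1 - H)/3 = 4 + (-1/3 + H/3) = 11/3 + H/3)
1/(-7932 + o(-34)) = 1/(-7932 + (11/3 + (1/3)*(-34))) = 1/(-7932 + (11/3 - 34/3)) = 1/(-7932 - 23/3) = 1/(-23819/3) = -3/23819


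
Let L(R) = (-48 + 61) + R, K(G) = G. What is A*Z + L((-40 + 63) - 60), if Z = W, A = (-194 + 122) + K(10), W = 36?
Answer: -2256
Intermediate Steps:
A = -62 (A = (-194 + 122) + 10 = -72 + 10 = -62)
L(R) = 13 + R
Z = 36
A*Z + L((-40 + 63) - 60) = -62*36 + (13 + ((-40 + 63) - 60)) = -2232 + (13 + (23 - 60)) = -2232 + (13 - 37) = -2232 - 24 = -2256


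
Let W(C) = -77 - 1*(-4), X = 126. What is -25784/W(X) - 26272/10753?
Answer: 275337496/784969 ≈ 350.76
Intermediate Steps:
W(C) = -73 (W(C) = -77 + 4 = -73)
-25784/W(X) - 26272/10753 = -25784/(-73) - 26272/10753 = -25784*(-1/73) - 26272*1/10753 = 25784/73 - 26272/10753 = 275337496/784969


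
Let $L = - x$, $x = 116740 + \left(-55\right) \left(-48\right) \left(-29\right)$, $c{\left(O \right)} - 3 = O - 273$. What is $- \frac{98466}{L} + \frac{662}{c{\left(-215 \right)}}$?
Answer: $\frac{423137}{389746} \approx 1.0857$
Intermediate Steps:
$c{\left(O \right)} = -270 + O$ ($c{\left(O \right)} = 3 + \left(O - 273\right) = 3 + \left(-273 + O\right) = -270 + O$)
$x = 40180$ ($x = 116740 + 2640 \left(-29\right) = 116740 - 76560 = 40180$)
$L = -40180$ ($L = \left(-1\right) 40180 = -40180$)
$- \frac{98466}{L} + \frac{662}{c{\left(-215 \right)}} = - \frac{98466}{-40180} + \frac{662}{-270 - 215} = \left(-98466\right) \left(- \frac{1}{40180}\right) + \frac{662}{-485} = \frac{49233}{20090} + 662 \left(- \frac{1}{485}\right) = \frac{49233}{20090} - \frac{662}{485} = \frac{423137}{389746}$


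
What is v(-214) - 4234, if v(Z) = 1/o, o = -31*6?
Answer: -787525/186 ≈ -4234.0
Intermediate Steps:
o = -186
v(Z) = -1/186 (v(Z) = 1/(-186) = -1/186)
v(-214) - 4234 = -1/186 - 4234 = -787525/186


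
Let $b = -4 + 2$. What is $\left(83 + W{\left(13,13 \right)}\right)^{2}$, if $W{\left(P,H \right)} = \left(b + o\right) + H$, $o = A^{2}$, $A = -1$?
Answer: $9025$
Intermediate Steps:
$o = 1$ ($o = \left(-1\right)^{2} = 1$)
$b = -2$
$W{\left(P,H \right)} = -1 + H$ ($W{\left(P,H \right)} = \left(-2 + 1\right) + H = -1 + H$)
$\left(83 + W{\left(13,13 \right)}\right)^{2} = \left(83 + \left(-1 + 13\right)\right)^{2} = \left(83 + 12\right)^{2} = 95^{2} = 9025$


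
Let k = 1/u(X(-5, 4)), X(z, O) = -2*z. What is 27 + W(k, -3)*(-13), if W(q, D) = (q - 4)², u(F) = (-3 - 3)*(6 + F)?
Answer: -1678093/9216 ≈ -182.08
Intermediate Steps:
u(F) = -36 - 6*F (u(F) = -6*(6 + F) = -36 - 6*F)
k = -1/96 (k = 1/(-36 - (-12)*(-5)) = 1/(-36 - 6*10) = 1/(-36 - 60) = 1/(-96) = -1/96 ≈ -0.010417)
W(q, D) = (-4 + q)²
27 + W(k, -3)*(-13) = 27 + (-4 - 1/96)²*(-13) = 27 + (-385/96)²*(-13) = 27 + (148225/9216)*(-13) = 27 - 1926925/9216 = -1678093/9216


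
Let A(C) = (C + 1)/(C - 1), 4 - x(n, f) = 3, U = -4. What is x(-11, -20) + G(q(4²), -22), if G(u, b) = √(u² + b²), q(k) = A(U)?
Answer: 1 + √12109/5 ≈ 23.008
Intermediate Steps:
x(n, f) = 1 (x(n, f) = 4 - 1*3 = 4 - 3 = 1)
A(C) = (1 + C)/(-1 + C)
q(k) = ⅗ (q(k) = (1 - 4)/(-1 - 4) = -3/(-5) = -⅕*(-3) = ⅗)
G(u, b) = √(b² + u²)
x(-11, -20) + G(q(4²), -22) = 1 + √((-22)² + (⅗)²) = 1 + √(484 + 9/25) = 1 + √(12109/25) = 1 + √12109/5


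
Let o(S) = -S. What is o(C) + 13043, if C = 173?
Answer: 12870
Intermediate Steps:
o(C) + 13043 = -1*173 + 13043 = -173 + 13043 = 12870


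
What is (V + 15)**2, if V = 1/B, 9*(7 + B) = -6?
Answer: 116964/529 ≈ 221.10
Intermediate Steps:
B = -23/3 (B = -7 + (1/9)*(-6) = -7 - 2/3 = -23/3 ≈ -7.6667)
V = -3/23 (V = 1/(-23/3) = -3/23 ≈ -0.13043)
(V + 15)**2 = (-3/23 + 15)**2 = (342/23)**2 = 116964/529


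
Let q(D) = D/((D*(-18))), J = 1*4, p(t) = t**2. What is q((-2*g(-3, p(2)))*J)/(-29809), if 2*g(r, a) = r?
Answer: 1/536562 ≈ 1.8637e-6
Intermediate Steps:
J = 4
g(r, a) = r/2
q(D) = -1/18 (q(D) = D/((-18*D)) = D*(-1/(18*D)) = -1/18)
q((-2*g(-3, p(2)))*J)/(-29809) = -1/18/(-29809) = -1/18*(-1/29809) = 1/536562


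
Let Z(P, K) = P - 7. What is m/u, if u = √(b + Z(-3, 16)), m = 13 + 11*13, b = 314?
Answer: 39*√19/19 ≈ 8.9472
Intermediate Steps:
Z(P, K) = -7 + P
m = 156 (m = 13 + 143 = 156)
u = 4*√19 (u = √(314 + (-7 - 3)) = √(314 - 10) = √304 = 4*√19 ≈ 17.436)
m/u = 156/((4*√19)) = 156*(√19/76) = 39*√19/19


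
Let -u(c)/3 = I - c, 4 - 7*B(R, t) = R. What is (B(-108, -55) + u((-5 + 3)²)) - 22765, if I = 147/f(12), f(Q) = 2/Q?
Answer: -25383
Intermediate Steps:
B(R, t) = 4/7 - R/7
I = 882 (I = 147/((2/12)) = 147/((2*(1/12))) = 147/(⅙) = 147*6 = 882)
u(c) = -2646 + 3*c (u(c) = -3*(882 - c) = -2646 + 3*c)
(B(-108, -55) + u((-5 + 3)²)) - 22765 = ((4/7 - ⅐*(-108)) + (-2646 + 3*(-5 + 3)²)) - 22765 = ((4/7 + 108/7) + (-2646 + 3*(-2)²)) - 22765 = (16 + (-2646 + 3*4)) - 22765 = (16 + (-2646 + 12)) - 22765 = (16 - 2634) - 22765 = -2618 - 22765 = -25383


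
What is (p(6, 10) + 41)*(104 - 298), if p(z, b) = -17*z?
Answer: 11834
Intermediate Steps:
(p(6, 10) + 41)*(104 - 298) = (-17*6 + 41)*(104 - 298) = (-102 + 41)*(-194) = -61*(-194) = 11834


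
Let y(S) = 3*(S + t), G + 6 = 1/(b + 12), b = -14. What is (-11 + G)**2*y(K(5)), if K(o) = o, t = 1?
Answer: 11025/2 ≈ 5512.5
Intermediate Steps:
G = -13/2 (G = -6 + 1/(-14 + 12) = -6 + 1/(-2) = -6 - 1/2 = -13/2 ≈ -6.5000)
y(S) = 3 + 3*S (y(S) = 3*(S + 1) = 3*(1 + S) = 3 + 3*S)
(-11 + G)**2*y(K(5)) = (-11 - 13/2)**2*(3 + 3*5) = (-35/2)**2*(3 + 15) = (1225/4)*18 = 11025/2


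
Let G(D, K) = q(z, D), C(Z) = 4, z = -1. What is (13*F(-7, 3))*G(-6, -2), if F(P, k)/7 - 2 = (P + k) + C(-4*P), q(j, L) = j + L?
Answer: -1274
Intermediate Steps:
q(j, L) = L + j
F(P, k) = 42 + 7*P + 7*k (F(P, k) = 14 + 7*((P + k) + 4) = 14 + 7*(4 + P + k) = 14 + (28 + 7*P + 7*k) = 42 + 7*P + 7*k)
G(D, K) = -1 + D (G(D, K) = D - 1 = -1 + D)
(13*F(-7, 3))*G(-6, -2) = (13*(42 + 7*(-7) + 7*3))*(-1 - 6) = (13*(42 - 49 + 21))*(-7) = (13*14)*(-7) = 182*(-7) = -1274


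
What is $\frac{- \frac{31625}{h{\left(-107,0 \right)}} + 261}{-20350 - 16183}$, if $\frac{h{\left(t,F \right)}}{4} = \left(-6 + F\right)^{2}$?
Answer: $- \frac{5959}{5260752} \approx -0.0011327$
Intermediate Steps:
$h{\left(t,F \right)} = 4 \left(-6 + F\right)^{2}$
$\frac{- \frac{31625}{h{\left(-107,0 \right)}} + 261}{-20350 - 16183} = \frac{- \frac{31625}{4 \left(-6 + 0\right)^{2}} + 261}{-20350 - 16183} = \frac{- \frac{31625}{4 \left(-6\right)^{2}} + 261}{-36533} = \left(- \frac{31625}{4 \cdot 36} + 261\right) \left(- \frac{1}{36533}\right) = \left(- \frac{31625}{144} + 261\right) \left(- \frac{1}{36533}\right) = \frac{5959}{144} \left(- \frac{1}{36533}\right) = - \frac{5959}{5260752}$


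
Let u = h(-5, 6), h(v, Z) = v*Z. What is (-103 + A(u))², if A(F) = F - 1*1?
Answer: 17956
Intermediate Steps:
h(v, Z) = Z*v
u = -30 (u = 6*(-5) = -30)
A(F) = -1 + F (A(F) = F - 1 = -1 + F)
(-103 + A(u))² = (-103 + (-1 - 30))² = (-103 - 31)² = (-134)² = 17956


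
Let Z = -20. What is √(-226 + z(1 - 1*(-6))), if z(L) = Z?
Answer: I*√246 ≈ 15.684*I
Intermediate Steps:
z(L) = -20
√(-226 + z(1 - 1*(-6))) = √(-226 - 20) = √(-246) = I*√246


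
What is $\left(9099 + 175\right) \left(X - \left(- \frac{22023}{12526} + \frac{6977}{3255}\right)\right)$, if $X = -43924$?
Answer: $- \frac{8304360394567009}{20386065} \approx -4.0735 \cdot 10^{8}$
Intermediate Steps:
$\left(9099 + 175\right) \left(X - \left(- \frac{22023}{12526} + \frac{6977}{3255}\right)\right) = \left(9099 + 175\right) \left(-43924 - \left(- \frac{22023}{12526} + \frac{6977}{3255}\right)\right) = 9274 \left(-43924 - \frac{15709037}{40772130}\right) = 9274 \left(- \frac{1790890747157}{40772130}\right) = - \frac{8304360394567009}{20386065}$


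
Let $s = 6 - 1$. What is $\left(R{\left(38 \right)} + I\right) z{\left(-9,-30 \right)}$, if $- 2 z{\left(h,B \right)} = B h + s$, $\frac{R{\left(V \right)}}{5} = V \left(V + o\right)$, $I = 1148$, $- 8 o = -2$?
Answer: $- \frac{4628525}{4} \approx -1.1571 \cdot 10^{6}$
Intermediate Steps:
$o = \frac{1}{4}$ ($o = \left(- \frac{1}{8}\right) \left(-2\right) = \frac{1}{4} \approx 0.25$)
$R{\left(V \right)} = 5 V \left(\frac{1}{4} + V\right)$ ($R{\left(V \right)} = 5 V \left(V + \frac{1}{4}\right) = 5 V \left(\frac{1}{4} + V\right)$)
$s = 5$
$z{\left(h,B \right)} = - \frac{5}{2} - \frac{B h}{2}$ ($z{\left(h,B \right)} = - \frac{B h + 5}{2} = - \frac{5 + B h}{2} = - \frac{5}{2} - \frac{B h}{2}$)
$\left(R{\left(38 \right)} + I\right) z{\left(-9,-30 \right)} = \left(\frac{5}{4} \cdot 38 \left(1 + 4 \cdot 38\right) + 1148\right) \left(- \frac{5}{2} - \left(-15\right) \left(-9\right)\right) = \left(\frac{5}{4} \cdot 38 \left(1 + 152\right) + 1148\right) \left(- \frac{5}{2} - 135\right) = \left(\frac{5}{4} \cdot 38 \cdot 153 + 1148\right) \left(- \frac{275}{2}\right) = \left(\frac{14535}{2} + 1148\right) \left(- \frac{275}{2}\right) = \frac{16831}{2} \left(- \frac{275}{2}\right) = - \frac{4628525}{4}$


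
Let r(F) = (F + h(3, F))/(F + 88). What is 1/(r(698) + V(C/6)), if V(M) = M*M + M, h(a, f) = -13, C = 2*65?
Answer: 2358/1160095 ≈ 0.0020326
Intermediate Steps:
C = 130
r(F) = (-13 + F)/(88 + F) (r(F) = (F - 13)/(F + 88) = (-13 + F)/(88 + F))
V(M) = M + M² (V(M) = M² + M = M + M²)
1/(r(698) + V(C/6)) = 1/((-13 + 698)/(88 + 698) + (130/6)*(1 + 130/6)) = 1/(685/786 + (130*(⅙))*(1 + 130*(⅙))) = 1/((1/786)*685 + 65*(1 + 65/3)/3) = 1/(685/786 + (65/3)*(68/3)) = 1/(685/786 + 4420/9) = 1/(1160095/2358) = 2358/1160095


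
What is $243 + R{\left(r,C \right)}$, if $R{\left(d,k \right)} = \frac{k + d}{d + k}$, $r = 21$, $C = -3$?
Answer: $244$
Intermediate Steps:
$R{\left(d,k \right)} = 1$ ($R{\left(d,k \right)} = \frac{d + k}{d + k} = 1$)
$243 + R{\left(r,C \right)} = 243 + 1 = 244$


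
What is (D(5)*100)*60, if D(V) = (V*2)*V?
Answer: 300000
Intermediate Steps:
D(V) = 2*V² (D(V) = (2*V)*V = 2*V²)
(D(5)*100)*60 = ((2*5²)*100)*60 = ((2*25)*100)*60 = (50*100)*60 = 5000*60 = 300000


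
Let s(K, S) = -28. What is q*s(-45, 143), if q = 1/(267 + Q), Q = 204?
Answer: -28/471 ≈ -0.059448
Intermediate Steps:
q = 1/471 (q = 1/(267 + 204) = 1/471 ≈ 0.0021231)
q*s(-45, 143) = (1/471)*(-28) = -28/471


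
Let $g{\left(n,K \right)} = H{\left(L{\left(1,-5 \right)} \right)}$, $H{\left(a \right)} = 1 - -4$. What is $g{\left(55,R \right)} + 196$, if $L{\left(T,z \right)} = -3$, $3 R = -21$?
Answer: $201$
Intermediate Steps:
$R = -7$ ($R = \frac{1}{3} \left(-21\right) = -7$)
$H{\left(a \right)} = 5$ ($H{\left(a \right)} = 1 + 4 = 5$)
$g{\left(n,K \right)} = 5$
$g{\left(55,R \right)} + 196 = 5 + 196 = 201$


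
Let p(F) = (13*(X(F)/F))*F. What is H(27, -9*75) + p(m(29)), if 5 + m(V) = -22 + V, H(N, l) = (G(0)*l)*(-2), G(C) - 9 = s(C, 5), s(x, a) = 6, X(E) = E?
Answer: 20276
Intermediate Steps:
G(C) = 15 (G(C) = 9 + 6 = 15)
H(N, l) = -30*l (H(N, l) = (15*l)*(-2) = -30*l)
m(V) = -27 + V (m(V) = -5 + (-22 + V) = -27 + V)
p(F) = 13*F (p(F) = (13*(F/F))*F = (13*1)*F = 13*F)
H(27, -9*75) + p(m(29)) = -(-270)*75 + 13*(-27 + 29) = -30*(-675) + 13*2 = 20250 + 26 = 20276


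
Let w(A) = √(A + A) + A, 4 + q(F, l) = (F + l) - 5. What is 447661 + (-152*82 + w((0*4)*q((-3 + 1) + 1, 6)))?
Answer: 435197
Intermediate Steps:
q(F, l) = -9 + F + l (q(F, l) = -4 + ((F + l) - 5) = -4 + (-5 + F + l) = -9 + F + l)
w(A) = A + √2*√A (w(A) = √(2*A) + A = √2*√A + A = A + √2*√A)
447661 + (-152*82 + w((0*4)*q((-3 + 1) + 1, 6))) = 447661 + (-152*82 + ((0*4)*(-9 + ((-3 + 1) + 1) + 6) + √2*√((0*4)*(-9 + ((-3 + 1) + 1) + 6)))) = 447661 + (-12464 + (0*(-9 + (-2 + 1) + 6) + √2*√(0*(-9 + (-2 + 1) + 6)))) = 447661 + (-12464 + (0*(-9 - 1 + 6) + √2*√(0*(-9 - 1 + 6)))) = 447661 + (-12464 + (0*(-4) + √2*√(0*(-4)))) = 447661 + (-12464 + (0 + √2*√0)) = 447661 + (-12464 + (0 + √2*0)) = 447661 + (-12464 + (0 + 0)) = 447661 + (-12464 + 0) = 447661 - 12464 = 435197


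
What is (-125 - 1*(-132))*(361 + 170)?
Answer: 3717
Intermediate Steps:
(-125 - 1*(-132))*(361 + 170) = (-125 + 132)*531 = 7*531 = 3717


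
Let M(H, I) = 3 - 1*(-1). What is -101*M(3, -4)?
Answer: -404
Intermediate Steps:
M(H, I) = 4 (M(H, I) = 3 + 1 = 4)
-101*M(3, -4) = -101*4 = -404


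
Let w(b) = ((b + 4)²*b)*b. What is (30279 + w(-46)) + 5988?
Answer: 3768891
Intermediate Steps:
w(b) = b²*(4 + b)² (w(b) = ((4 + b)²*b)*b = (b*(4 + b)²)*b = b²*(4 + b)²)
(30279 + w(-46)) + 5988 = (30279 + (-46)²*(4 - 46)²) + 5988 = (30279 + 2116*(-42)²) + 5988 = (30279 + 2116*1764) + 5988 = (30279 + 3732624) + 5988 = 3762903 + 5988 = 3768891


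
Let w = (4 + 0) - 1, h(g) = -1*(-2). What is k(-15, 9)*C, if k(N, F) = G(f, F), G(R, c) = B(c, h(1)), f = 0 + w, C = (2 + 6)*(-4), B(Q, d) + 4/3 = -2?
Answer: 320/3 ≈ 106.67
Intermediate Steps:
h(g) = 2
B(Q, d) = -10/3 (B(Q, d) = -4/3 - 2 = -10/3)
w = 3 (w = 4 - 1 = 3)
C = -32 (C = 8*(-4) = -32)
f = 3 (f = 0 + 3 = 3)
G(R, c) = -10/3
k(N, F) = -10/3
k(-15, 9)*C = -10/3*(-32) = 320/3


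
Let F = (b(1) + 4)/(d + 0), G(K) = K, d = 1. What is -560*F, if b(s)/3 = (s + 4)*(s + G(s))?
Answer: -19040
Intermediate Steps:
b(s) = 6*s*(4 + s) (b(s) = 3*((s + 4)*(s + s)) = 3*((4 + s)*(2*s)) = 3*(2*s*(4 + s)) = 6*s*(4 + s))
F = 34 (F = (6*1*(4 + 1) + 4)/(1 + 0) = (6*1*5 + 4)/1 = (30 + 4)*1 = 34*1 = 34)
-560*F = -560*34 = -19040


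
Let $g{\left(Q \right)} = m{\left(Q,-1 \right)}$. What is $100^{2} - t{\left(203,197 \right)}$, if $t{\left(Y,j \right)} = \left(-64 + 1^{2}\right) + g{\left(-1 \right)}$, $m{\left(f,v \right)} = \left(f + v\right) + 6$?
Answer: $10059$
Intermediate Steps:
$m{\left(f,v \right)} = 6 + f + v$
$g{\left(Q \right)} = 5 + Q$ ($g{\left(Q \right)} = 6 + Q - 1 = 5 + Q$)
$t{\left(Y,j \right)} = -59$ ($t{\left(Y,j \right)} = \left(-64 + 1^{2}\right) + \left(5 - 1\right) = \left(-64 + 1\right) + 4 = -63 + 4 = -59$)
$100^{2} - t{\left(203,197 \right)} = 100^{2} - -59 = 10000 + 59 = 10059$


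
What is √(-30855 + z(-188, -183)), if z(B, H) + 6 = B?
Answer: I*√31049 ≈ 176.21*I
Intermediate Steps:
z(B, H) = -6 + B
√(-30855 + z(-188, -183)) = √(-30855 + (-6 - 188)) = √(-30855 - 194) = √(-31049) = I*√31049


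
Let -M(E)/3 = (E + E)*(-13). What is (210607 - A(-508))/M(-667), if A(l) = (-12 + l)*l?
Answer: 17851/17342 ≈ 1.0294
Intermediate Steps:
A(l) = l*(-12 + l)
M(E) = 78*E (M(E) = -3*(E + E)*(-13) = -3*2*E*(-13) = -(-78)*E = 78*E)
(210607 - A(-508))/M(-667) = (210607 - (-508)*(-12 - 508))/((78*(-667))) = (210607 - (-508)*(-520))/(-52026) = (210607 - 1*264160)*(-1/52026) = (210607 - 264160)*(-1/52026) = -53553*(-1/52026) = 17851/17342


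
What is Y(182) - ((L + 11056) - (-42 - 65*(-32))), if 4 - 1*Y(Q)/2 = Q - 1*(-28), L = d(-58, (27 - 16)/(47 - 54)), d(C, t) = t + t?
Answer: -65988/7 ≈ -9426.9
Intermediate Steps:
d(C, t) = 2*t
L = -22/7 (L = 2*((27 - 16)/(47 - 54)) = 2*(11/(-7)) = 2*(11*(-⅐)) = 2*(-11/7) = -22/7 ≈ -3.1429)
Y(Q) = -48 - 2*Q (Y(Q) = 8 - 2*(Q - 1*(-28)) = 8 - 2*(Q + 28) = 8 - 2*(28 + Q) = 8 + (-56 - 2*Q) = -48 - 2*Q)
Y(182) - ((L + 11056) - (-42 - 65*(-32))) = (-48 - 2*182) - ((-22/7 + 11056) - (-42 - 65*(-32))) = (-48 - 364) - (77370/7 - (-42 + 2080)) = -412 - (77370/7 - 1*2038) = -412 - (77370/7 - 2038) = -412 - 1*63104/7 = -412 - 63104/7 = -65988/7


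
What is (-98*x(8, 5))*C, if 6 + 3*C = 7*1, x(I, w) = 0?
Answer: 0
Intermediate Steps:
C = ⅓ (C = -2 + (7*1)/3 = -2 + (⅓)*7 = -2 + 7/3 = ⅓ ≈ 0.33333)
(-98*x(8, 5))*C = -98*0*(⅓) = 0*(⅓) = 0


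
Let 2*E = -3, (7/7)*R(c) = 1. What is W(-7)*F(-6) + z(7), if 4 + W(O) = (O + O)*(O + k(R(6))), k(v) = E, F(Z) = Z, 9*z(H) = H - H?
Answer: -690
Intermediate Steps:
R(c) = 1
z(H) = 0 (z(H) = (H - H)/9 = (⅑)*0 = 0)
E = -3/2 (E = (½)*(-3) = -3/2 ≈ -1.5000)
k(v) = -3/2
W(O) = -4 + 2*O*(-3/2 + O) (W(O) = -4 + (O + O)*(O - 3/2) = -4 + (2*O)*(-3/2 + O) = -4 + 2*O*(-3/2 + O))
W(-7)*F(-6) + z(7) = (-4 - 3*(-7) + 2*(-7)²)*(-6) + 0 = (-4 + 21 + 2*49)*(-6) + 0 = (-4 + 21 + 98)*(-6) + 0 = 115*(-6) + 0 = -690 + 0 = -690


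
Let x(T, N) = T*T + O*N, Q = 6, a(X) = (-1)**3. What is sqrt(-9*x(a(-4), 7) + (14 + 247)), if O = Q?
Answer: 3*I*sqrt(14) ≈ 11.225*I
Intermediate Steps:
a(X) = -1
O = 6
x(T, N) = T**2 + 6*N (x(T, N) = T*T + 6*N = T**2 + 6*N)
sqrt(-9*x(a(-4), 7) + (14 + 247)) = sqrt(-9*((-1)**2 + 6*7) + (14 + 247)) = sqrt(-9*(1 + 42) + 261) = sqrt(-9*43 + 261) = sqrt(-387 + 261) = sqrt(-126) = 3*I*sqrt(14)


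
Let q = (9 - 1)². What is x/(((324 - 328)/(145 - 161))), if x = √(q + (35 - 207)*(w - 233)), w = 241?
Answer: 16*I*√82 ≈ 144.89*I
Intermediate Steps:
q = 64 (q = 8² = 64)
x = 4*I*√82 (x = √(64 + (35 - 207)*(241 - 233)) = √(64 - 172*8) = √(64 - 1376) = √(-1312) = 4*I*√82 ≈ 36.222*I)
x/(((324 - 328)/(145 - 161))) = (4*I*√82)/(((324 - 328)/(145 - 161))) = (4*I*√82)/((-4/(-16))) = (4*I*√82)/((-4*(-1/16))) = (4*I*√82)/(¼) = (4*I*√82)*4 = 16*I*√82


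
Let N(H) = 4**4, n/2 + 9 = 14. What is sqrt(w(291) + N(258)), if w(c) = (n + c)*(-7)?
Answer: I*sqrt(1851) ≈ 43.023*I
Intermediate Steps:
n = 10 (n = -18 + 2*14 = -18 + 28 = 10)
N(H) = 256
w(c) = -70 - 7*c (w(c) = (10 + c)*(-7) = -70 - 7*c)
sqrt(w(291) + N(258)) = sqrt((-70 - 7*291) + 256) = sqrt((-70 - 2037) + 256) = sqrt(-2107 + 256) = sqrt(-1851) = I*sqrt(1851)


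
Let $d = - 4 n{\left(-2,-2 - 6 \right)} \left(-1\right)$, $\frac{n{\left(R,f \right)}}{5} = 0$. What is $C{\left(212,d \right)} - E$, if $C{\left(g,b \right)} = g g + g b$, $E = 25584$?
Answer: $19360$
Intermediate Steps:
$n{\left(R,f \right)} = 0$ ($n{\left(R,f \right)} = 5 \cdot 0 = 0$)
$d = 0$ ($d = \left(-4\right) 0 \left(-1\right) = 0 \left(-1\right) = 0$)
$C{\left(g,b \right)} = g^{2} + b g$
$C{\left(212,d \right)} - E = 212 \left(0 + 212\right) - 25584 = 212 \cdot 212 - 25584 = 44944 - 25584 = 19360$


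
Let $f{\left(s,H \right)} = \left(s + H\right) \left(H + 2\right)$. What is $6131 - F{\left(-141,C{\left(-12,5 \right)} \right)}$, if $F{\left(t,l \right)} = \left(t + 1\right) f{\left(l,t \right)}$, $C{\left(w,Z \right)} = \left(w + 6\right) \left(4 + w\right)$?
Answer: $1815911$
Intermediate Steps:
$C{\left(w,Z \right)} = \left(4 + w\right) \left(6 + w\right)$ ($C{\left(w,Z \right)} = \left(6 + w\right) \left(4 + w\right) = \left(4 + w\right) \left(6 + w\right)$)
$f{\left(s,H \right)} = \left(2 + H\right) \left(H + s\right)$ ($f{\left(s,H \right)} = \left(H + s\right) \left(2 + H\right) = \left(2 + H\right) \left(H + s\right)$)
$F{\left(t,l \right)} = \left(1 + t\right) \left(t^{2} + 2 l + 2 t + l t\right)$ ($F{\left(t,l \right)} = \left(t + 1\right) \left(t^{2} + 2 t + 2 l + t l\right) = \left(1 + t\right) \left(t^{2} + 2 t + 2 l + l t\right) = \left(1 + t\right) \left(t^{2} + 2 l + 2 t + l t\right)$)
$6131 - F{\left(-141,C{\left(-12,5 \right)} \right)} = 6131 - \left(1 - 141\right) \left(\left(-141\right)^{2} + 2 \left(24 + \left(-12\right)^{2} + 10 \left(-12\right)\right) + 2 \left(-141\right) + \left(24 + \left(-12\right)^{2} + 10 \left(-12\right)\right) \left(-141\right)\right) = 6131 - - 140 \left(19881 + 2 \left(24 + 144 - 120\right) - 282 + \left(24 + 144 - 120\right) \left(-141\right)\right) = 6131 - - 140 \left(19881 + 2 \cdot 48 - 282 + 48 \left(-141\right)\right) = 6131 - - 140 \left(19881 + 96 - 282 - 6768\right) = 6131 - \left(-140\right) 12927 = 6131 - -1809780 = 6131 + 1809780 = 1815911$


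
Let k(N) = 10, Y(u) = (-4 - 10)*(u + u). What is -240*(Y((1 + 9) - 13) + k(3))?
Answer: -22560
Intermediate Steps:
Y(u) = -28*u
-240*(Y((1 + 9) - 13) + k(3)) = -240*(-28*((1 + 9) - 13) + 10) = -240*(-28*(10 - 13) + 10) = -240*(-28*(-3) + 10) = -240*(84 + 10) = -240*94 = -22560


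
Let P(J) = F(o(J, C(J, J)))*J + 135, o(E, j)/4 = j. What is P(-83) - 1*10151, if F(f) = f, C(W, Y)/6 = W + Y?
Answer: 320656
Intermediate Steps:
C(W, Y) = 6*W + 6*Y (C(W, Y) = 6*(W + Y) = 6*W + 6*Y)
o(E, j) = 4*j
P(J) = 135 + 48*J² (P(J) = (4*(6*J + 6*J))*J + 135 = (4*(12*J))*J + 135 = (48*J)*J + 135 = 48*J² + 135 = 135 + 48*J²)
P(-83) - 1*10151 = (135 + 48*(-83)²) - 1*10151 = (135 + 48*6889) - 10151 = (135 + 330672) - 10151 = 330807 - 10151 = 320656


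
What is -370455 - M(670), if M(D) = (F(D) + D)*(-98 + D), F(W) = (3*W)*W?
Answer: -771066095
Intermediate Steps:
F(W) = 3*W²
M(D) = (-98 + D)*(D + 3*D²) (M(D) = (3*D² + D)*(-98 + D) = (D + 3*D²)*(-98 + D) = (-98 + D)*(D + 3*D²))
-370455 - M(670) = -370455 - 670*(-98 - 293*670 + 3*670²) = -370455 - 670*(-98 - 196310 + 3*448900) = -370455 - 670*(-98 - 196310 + 1346700) = -370455 - 670*1150292 = -370455 - 1*770695640 = -370455 - 770695640 = -771066095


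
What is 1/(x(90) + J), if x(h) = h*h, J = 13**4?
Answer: 1/36661 ≈ 2.7277e-5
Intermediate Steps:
J = 28561
x(h) = h**2
1/(x(90) + J) = 1/(90**2 + 28561) = 1/(8100 + 28561) = 1/36661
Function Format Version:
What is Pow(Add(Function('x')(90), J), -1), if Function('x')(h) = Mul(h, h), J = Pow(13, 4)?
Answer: Rational(1, 36661) ≈ 2.7277e-5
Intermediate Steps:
J = 28561
Function('x')(h) = Pow(h, 2)
Pow(Add(Function('x')(90), J), -1) = Pow(Add(Pow(90, 2), 28561), -1) = Pow(Add(8100, 28561), -1) = Pow(36661, -1) = Rational(1, 36661)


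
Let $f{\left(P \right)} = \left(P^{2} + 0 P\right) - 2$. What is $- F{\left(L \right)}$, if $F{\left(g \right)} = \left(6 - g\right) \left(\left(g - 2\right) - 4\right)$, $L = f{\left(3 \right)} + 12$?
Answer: $169$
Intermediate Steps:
$f{\left(P \right)} = -2 + P^{2}$ ($f{\left(P \right)} = \left(P^{2} + 0\right) - 2 = P^{2} - 2 = -2 + P^{2}$)
$L = 19$ ($L = \left(-2 + 3^{2}\right) + 12 = \left(-2 + 9\right) + 12 = 7 + 12 = 19$)
$F{\left(g \right)} = \left(-6 + g\right) \left(6 - g\right)$ ($F{\left(g \right)} = \left(6 - g\right) \left(\left(g - 2\right) - 4\right) = \left(6 - g\right) \left(\left(-2 + g\right) - 4\right) = \left(6 - g\right) \left(-6 + g\right) = \left(-6 + g\right) \left(6 - g\right)$)
$- F{\left(L \right)} = - (-36 - 19^{2} + 12 \cdot 19) = - (-36 - 361 + 228) = \left(-1\right) \left(-169\right) = 169$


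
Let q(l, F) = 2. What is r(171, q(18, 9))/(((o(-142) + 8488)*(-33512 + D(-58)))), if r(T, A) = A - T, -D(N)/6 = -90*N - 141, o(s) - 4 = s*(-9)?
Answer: 13/48087940 ≈ 2.7034e-7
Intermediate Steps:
o(s) = 4 - 9*s (o(s) = 4 + s*(-9) = 4 - 9*s)
D(N) = 846 + 540*N (D(N) = -6*(-90*N - 141) = -6*(-141 - 90*N) = 846 + 540*N)
r(171, q(18, 9))/(((o(-142) + 8488)*(-33512 + D(-58)))) = (2 - 1*171)/((((4 - 9*(-142)) + 8488)*(-33512 + (846 + 540*(-58))))) = (2 - 171)/((((4 + 1278) + 8488)*(-33512 + (846 - 31320)))) = -169*1/((-33512 - 30474)*(1282 + 8488)) = -169/(9770*(-63986)) = -169/(-625143220) = -169*(-1/625143220) = 13/48087940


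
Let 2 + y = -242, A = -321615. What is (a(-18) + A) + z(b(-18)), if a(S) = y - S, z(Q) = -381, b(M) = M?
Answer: -322222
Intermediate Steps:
y = -244 (y = -2 - 242 = -244)
a(S) = -244 - S
(a(-18) + A) + z(b(-18)) = ((-244 - 1*(-18)) - 321615) - 381 = ((-244 + 18) - 321615) - 381 = (-226 - 321615) - 381 = -321841 - 381 = -322222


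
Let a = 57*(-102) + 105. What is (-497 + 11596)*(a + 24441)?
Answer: 207906468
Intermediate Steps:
a = -5709 (a = -5814 + 105 = -5709)
(-497 + 11596)*(a + 24441) = (-497 + 11596)*(-5709 + 24441) = 11099*18732 = 207906468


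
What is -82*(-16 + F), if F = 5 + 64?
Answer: -4346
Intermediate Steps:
F = 69
-82*(-16 + F) = -82*(-16 + 69) = -82*53 = -4346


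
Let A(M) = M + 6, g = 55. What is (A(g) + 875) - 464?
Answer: 472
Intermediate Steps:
A(M) = 6 + M
(A(g) + 875) - 464 = ((6 + 55) + 875) - 464 = (61 + 875) - 464 = 936 - 464 = 472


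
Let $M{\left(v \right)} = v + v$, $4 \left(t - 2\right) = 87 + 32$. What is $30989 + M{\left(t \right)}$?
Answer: $\frac{62105}{2} \approx 31053.0$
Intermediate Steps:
$t = \frac{127}{4}$ ($t = 2 + \frac{87 + 32}{4} = 2 + \frac{1}{4} \cdot 119 = 2 + \frac{119}{4} = \frac{127}{4} \approx 31.75$)
$M{\left(v \right)} = 2 v$
$30989 + M{\left(t \right)} = 30989 + 2 \cdot \frac{127}{4} = 30989 + \frac{127}{2} = \frac{62105}{2}$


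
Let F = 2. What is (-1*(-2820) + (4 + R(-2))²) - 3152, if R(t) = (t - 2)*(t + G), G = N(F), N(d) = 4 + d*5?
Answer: 1604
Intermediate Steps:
N(d) = 4 + 5*d
G = 14 (G = 4 + 5*2 = 4 + 10 = 14)
R(t) = (-2 + t)*(14 + t) (R(t) = (t - 2)*(t + 14) = (-2 + t)*(14 + t))
(-1*(-2820) + (4 + R(-2))²) - 3152 = (-1*(-2820) + (4 + (-28 + (-2)² + 12*(-2)))²) - 3152 = (2820 + (4 + (-28 + 4 - 24))²) - 3152 = (2820 + (4 - 48)²) - 3152 = (2820 + (-44)²) - 3152 = (2820 + 1936) - 3152 = 4756 - 3152 = 1604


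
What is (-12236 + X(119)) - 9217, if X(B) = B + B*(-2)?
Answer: -21572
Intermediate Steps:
X(B) = -B (X(B) = B - 2*B = -B)
(-12236 + X(119)) - 9217 = (-12236 - 1*119) - 9217 = (-12236 - 119) - 9217 = -12355 - 9217 = -21572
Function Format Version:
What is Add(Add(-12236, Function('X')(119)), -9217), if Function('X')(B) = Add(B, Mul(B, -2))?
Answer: -21572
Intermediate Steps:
Function('X')(B) = Mul(-1, B) (Function('X')(B) = Add(B, Mul(-2, B)) = Mul(-1, B))
Add(Add(-12236, Function('X')(119)), -9217) = Add(Add(-12236, Mul(-1, 119)), -9217) = Add(Add(-12236, -119), -9217) = Add(-12355, -9217) = -21572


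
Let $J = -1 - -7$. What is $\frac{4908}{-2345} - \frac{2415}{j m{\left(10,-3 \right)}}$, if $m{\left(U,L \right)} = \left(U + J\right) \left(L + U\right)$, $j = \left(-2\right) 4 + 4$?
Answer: $\frac{494913}{150080} \approx 3.2977$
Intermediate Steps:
$j = -4$ ($j = -8 + 4 = -4$)
$J = 6$ ($J = -1 + 7 = 6$)
$m{\left(U,L \right)} = \left(6 + U\right) \left(L + U\right)$ ($m{\left(U,L \right)} = \left(U + 6\right) \left(L + U\right) = \left(6 + U\right) \left(L + U\right)$)
$\frac{4908}{-2345} - \frac{2415}{j m{\left(10,-3 \right)}} = \frac{4908}{-2345} - \frac{2415}{\left(-4\right) \left(10^{2} + 6 \left(-3\right) + 6 \cdot 10 - 30\right)} = 4908 \left(- \frac{1}{2345}\right) - \frac{2415}{\left(-4\right) \left(100 - 18 + 60 - 30\right)} = - \frac{4908}{2345} - \frac{2415}{\left(-4\right) 112} = - \frac{4908}{2345} - \frac{2415}{-448} = - \frac{4908}{2345} - - \frac{345}{64} = - \frac{4908}{2345} + \frac{345}{64} = \frac{494913}{150080}$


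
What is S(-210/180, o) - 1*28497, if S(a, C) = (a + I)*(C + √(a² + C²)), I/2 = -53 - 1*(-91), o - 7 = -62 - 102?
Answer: -241475/6 + 449*√887413/36 ≈ -28497.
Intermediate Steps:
o = -157 (o = 7 + (-62 - 102) = 7 - 164 = -157)
I = 76 (I = 2*(-53 - 1*(-91)) = 2*(-53 + 91) = 2*38 = 76)
S(a, C) = (76 + a)*(C + √(C² + a²)) (S(a, C) = (a + 76)*(C + √(a² + C²)) = (76 + a)*(C + √(C² + a²)))
S(-210/180, o) - 1*28497 = (76*(-157) + 76*√((-157)² + (-210/180)²) - (-32970)/180 + (-210/180)*√((-157)² + (-210/180)²)) - 1*28497 = (-11932 + 76*√(24649 + (-210*1/180)²) - (-32970)/180 + (-210*1/180)*√(24649 + (-210*1/180)²)) - 28497 = (-11932 + 76*√(24649 + (-7/6)²) - 157*(-7/6) - 7*√(24649 + (-7/6)²)/6) - 28497 = (-11932 + 76*√(24649 + 49/36) + 1099/6 - 7*√(24649 + 49/36)/6) - 28497 = (-11932 + 76*√(887413/36) + 1099/6 - 7*√887413/36) - 28497 = (-11932 + 76*(√887413/6) + 1099/6 - 7*√887413/36) - 28497 = (-11932 + 38*√887413/3 + 1099/6 - 7*√887413/36) - 28497 = (-70493/6 + 449*√887413/36) - 28497 = -241475/6 + 449*√887413/36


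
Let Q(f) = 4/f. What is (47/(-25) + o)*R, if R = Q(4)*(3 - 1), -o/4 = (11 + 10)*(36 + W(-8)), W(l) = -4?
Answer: -134494/25 ≈ -5379.8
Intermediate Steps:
o = -2688 (o = -4*(11 + 10)*(36 - 4) = -84*32 = -4*672 = -2688)
R = 2 (R = (4/4)*(3 - 1) = (4*(¼))*2 = 1*2 = 2)
(47/(-25) + o)*R = (47/(-25) - 2688)*2 = (47*(-1/25) - 2688)*2 = (-47/25 - 2688)*2 = -67247/25*2 = -134494/25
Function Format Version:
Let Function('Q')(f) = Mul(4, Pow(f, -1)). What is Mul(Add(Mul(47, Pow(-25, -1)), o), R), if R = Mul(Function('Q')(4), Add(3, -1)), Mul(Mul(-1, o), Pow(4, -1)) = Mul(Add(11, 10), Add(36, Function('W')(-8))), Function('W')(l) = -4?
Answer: Rational(-134494, 25) ≈ -5379.8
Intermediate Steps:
o = -2688 (o = Mul(-4, Mul(Add(11, 10), Add(36, -4))) = Mul(-4, Mul(21, 32)) = Mul(-4, 672) = -2688)
R = 2 (R = Mul(Mul(4, Pow(4, -1)), Add(3, -1)) = Mul(Mul(4, Rational(1, 4)), 2) = Mul(1, 2) = 2)
Mul(Add(Mul(47, Pow(-25, -1)), o), R) = Mul(Add(Mul(47, Pow(-25, -1)), -2688), 2) = Mul(Add(Mul(47, Rational(-1, 25)), -2688), 2) = Mul(Add(Rational(-47, 25), -2688), 2) = Mul(Rational(-67247, 25), 2) = Rational(-134494, 25)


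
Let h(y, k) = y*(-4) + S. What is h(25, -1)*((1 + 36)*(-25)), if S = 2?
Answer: 90650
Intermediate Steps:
h(y, k) = 2 - 4*y (h(y, k) = y*(-4) + 2 = -4*y + 2 = 2 - 4*y)
h(25, -1)*((1 + 36)*(-25)) = (2 - 4*25)*((1 + 36)*(-25)) = (2 - 100)*(37*(-25)) = -98*(-925) = 90650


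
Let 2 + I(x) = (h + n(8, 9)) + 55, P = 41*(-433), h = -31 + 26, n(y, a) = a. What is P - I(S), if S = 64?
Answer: -17810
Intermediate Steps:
h = -5
P = -17753
I(x) = 57 (I(x) = -2 + ((-5 + 9) + 55) = -2 + (4 + 55) = -2 + 59 = 57)
P - I(S) = -17753 - 1*57 = -17753 - 57 = -17810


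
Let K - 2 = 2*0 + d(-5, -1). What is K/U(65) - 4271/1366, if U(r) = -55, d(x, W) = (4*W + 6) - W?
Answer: -48347/15026 ≈ -3.2176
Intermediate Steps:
d(x, W) = 6 + 3*W (d(x, W) = (6 + 4*W) - W = 6 + 3*W)
K = 5 (K = 2 + (2*0 + (6 + 3*(-1))) = 2 + (0 + (6 - 3)) = 2 + (0 + 3) = 2 + 3 = 5)
K/U(65) - 4271/1366 = 5/(-55) - 4271/1366 = 5*(-1/55) - 4271*1/1366 = -1/11 - 4271/1366 = -48347/15026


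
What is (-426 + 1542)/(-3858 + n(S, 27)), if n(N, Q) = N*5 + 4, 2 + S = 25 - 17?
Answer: -279/956 ≈ -0.29184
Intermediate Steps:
S = 6 (S = -2 + (25 - 17) = -2 + 8 = 6)
n(N, Q) = 4 + 5*N (n(N, Q) = 5*N + 4 = 4 + 5*N)
(-426 + 1542)/(-3858 + n(S, 27)) = (-426 + 1542)/(-3858 + (4 + 5*6)) = 1116/(-3858 + (4 + 30)) = 1116/(-3858 + 34) = 1116/(-3824) = 1116*(-1/3824) = -279/956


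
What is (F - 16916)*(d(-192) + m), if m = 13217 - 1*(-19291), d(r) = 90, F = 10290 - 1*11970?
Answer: -606192408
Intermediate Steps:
F = -1680 (F = 10290 - 11970 = -1680)
m = 32508 (m = 13217 + 19291 = 32508)
(F - 16916)*(d(-192) + m) = (-1680 - 16916)*(90 + 32508) = -18596*32598 = -606192408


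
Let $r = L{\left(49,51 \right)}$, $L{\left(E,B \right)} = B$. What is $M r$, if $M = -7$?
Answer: $-357$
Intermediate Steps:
$r = 51$
$M r = \left(-7\right) 51 = -357$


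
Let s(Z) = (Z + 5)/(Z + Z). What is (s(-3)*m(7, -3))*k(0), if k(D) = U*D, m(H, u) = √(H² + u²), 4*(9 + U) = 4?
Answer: 0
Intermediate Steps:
U = -8 (U = -9 + (¼)*4 = -9 + 1 = -8)
s(Z) = (5 + Z)/(2*Z) (s(Z) = (5 + Z)/((2*Z)) = (5 + Z)*(1/(2*Z)) = (5 + Z)/(2*Z))
k(D) = -8*D
(s(-3)*m(7, -3))*k(0) = (((½)*(5 - 3)/(-3))*√(7² + (-3)²))*(-8*0) = (((½)*(-⅓)*2)*√(49 + 9))*0 = -√58/3*0 = 0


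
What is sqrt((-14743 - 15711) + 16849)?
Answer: I*sqrt(13605) ≈ 116.64*I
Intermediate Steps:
sqrt((-14743 - 15711) + 16849) = sqrt(-30454 + 16849) = sqrt(-13605) = I*sqrt(13605)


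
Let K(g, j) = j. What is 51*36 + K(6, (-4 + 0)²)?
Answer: 1852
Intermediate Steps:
51*36 + K(6, (-4 + 0)²) = 51*36 + (-4 + 0)² = 1836 + (-4)² = 1836 + 16 = 1852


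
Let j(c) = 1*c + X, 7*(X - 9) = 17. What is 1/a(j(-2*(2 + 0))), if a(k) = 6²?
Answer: 1/36 ≈ 0.027778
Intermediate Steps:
X = 80/7 (X = 9 + (⅐)*17 = 9 + 17/7 = 80/7 ≈ 11.429)
j(c) = 80/7 + c (j(c) = 1*c + 80/7 = c + 80/7 = 80/7 + c)
a(k) = 36
1/a(j(-2*(2 + 0))) = 1/36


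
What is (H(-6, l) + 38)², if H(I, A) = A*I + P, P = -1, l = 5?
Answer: 49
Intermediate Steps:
H(I, A) = -1 + A*I (H(I, A) = A*I - 1 = -1 + A*I)
(H(-6, l) + 38)² = ((-1 + 5*(-6)) + 38)² = ((-1 - 30) + 38)² = (-31 + 38)² = 7² = 49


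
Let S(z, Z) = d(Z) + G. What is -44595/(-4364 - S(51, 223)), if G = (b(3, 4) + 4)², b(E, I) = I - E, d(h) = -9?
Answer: 2973/292 ≈ 10.182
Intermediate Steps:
G = 25 (G = ((4 - 1*3) + 4)² = ((4 - 3) + 4)² = (1 + 4)² = 5² = 25)
S(z, Z) = 16 (S(z, Z) = -9 + 25 = 16)
-44595/(-4364 - S(51, 223)) = -44595/(-4364 - 1*16) = -44595/(-4364 - 16) = -44595/(-4380) = -44595*(-1/4380) = 2973/292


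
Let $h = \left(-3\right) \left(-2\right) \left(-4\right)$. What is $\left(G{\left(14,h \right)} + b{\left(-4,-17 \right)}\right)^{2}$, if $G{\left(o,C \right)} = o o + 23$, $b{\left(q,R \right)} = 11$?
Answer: $52900$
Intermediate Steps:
$h = -24$ ($h = 6 \left(-4\right) = -24$)
$G{\left(o,C \right)} = 23 + o^{2}$ ($G{\left(o,C \right)} = o^{2} + 23 = 23 + o^{2}$)
$\left(G{\left(14,h \right)} + b{\left(-4,-17 \right)}\right)^{2} = \left(\left(23 + 14^{2}\right) + 11\right)^{2} = \left(\left(23 + 196\right) + 11\right)^{2} = \left(219 + 11\right)^{2} = 230^{2} = 52900$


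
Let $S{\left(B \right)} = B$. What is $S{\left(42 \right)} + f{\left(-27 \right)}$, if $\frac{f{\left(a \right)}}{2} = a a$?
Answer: $1500$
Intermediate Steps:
$f{\left(a \right)} = 2 a^{2}$ ($f{\left(a \right)} = 2 a a = 2 a^{2}$)
$S{\left(42 \right)} + f{\left(-27 \right)} = 42 + 2 \left(-27\right)^{2} = 42 + 2 \cdot 729 = 42 + 1458 = 1500$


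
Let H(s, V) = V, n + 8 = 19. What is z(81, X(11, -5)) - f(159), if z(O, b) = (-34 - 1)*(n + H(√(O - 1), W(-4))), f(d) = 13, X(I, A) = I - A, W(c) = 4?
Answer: -538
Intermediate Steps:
n = 11 (n = -8 + 19 = 11)
z(O, b) = -525 (z(O, b) = (-34 - 1)*(11 + 4) = -35*15 = -525)
z(81, X(11, -5)) - f(159) = -525 - 1*13 = -525 - 13 = -538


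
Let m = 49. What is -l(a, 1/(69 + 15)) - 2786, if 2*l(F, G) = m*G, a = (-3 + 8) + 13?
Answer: -66871/24 ≈ -2786.3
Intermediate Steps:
a = 18 (a = 5 + 13 = 18)
l(F, G) = 49*G/2 (l(F, G) = (49*G)/2 = 49*G/2)
-l(a, 1/(69 + 15)) - 2786 = -49/(2*(69 + 15)) - 2786 = -49/(2*84) - 2786 = -1*7/24 - 2786 = -7/24 - 2786 = -66871/24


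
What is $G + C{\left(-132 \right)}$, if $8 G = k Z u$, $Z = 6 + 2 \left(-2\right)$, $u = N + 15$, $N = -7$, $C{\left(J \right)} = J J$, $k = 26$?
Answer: $17476$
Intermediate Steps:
$C{\left(J \right)} = J^{2}$
$u = 8$ ($u = -7 + 15 = 8$)
$Z = 2$ ($Z = 6 - 4 = 2$)
$G = 52$ ($G = \frac{26 \cdot 2 \cdot 8}{8} = \frac{52 \cdot 8}{8} = \frac{1}{8} \cdot 416 = 52$)
$G + C{\left(-132 \right)} = 52 + \left(-132\right)^{2} = 52 + 17424 = 17476$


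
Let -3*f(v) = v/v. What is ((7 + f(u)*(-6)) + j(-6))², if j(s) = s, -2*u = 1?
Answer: 9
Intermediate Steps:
u = -½ (u = -½*1 = -½ ≈ -0.50000)
f(v) = -⅓ (f(v) = -v/(3*v) = -⅓*1 = -⅓)
((7 + f(u)*(-6)) + j(-6))² = ((7 - ⅓*(-6)) - 6)² = ((7 + 2) - 6)² = (9 - 6)² = 3² = 9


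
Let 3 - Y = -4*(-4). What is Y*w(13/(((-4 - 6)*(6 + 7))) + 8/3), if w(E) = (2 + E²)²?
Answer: -776586733/810000 ≈ -958.75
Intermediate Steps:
Y = -13 (Y = 3 - (-4)*(-4) = 3 - 1*16 = 3 - 16 = -13)
Y*w(13/(((-4 - 6)*(6 + 7))) + 8/3) = -13*(2 + (13/(((-4 - 6)*(6 + 7))) + 8/3)²)² = -13*(2 + (13/((-10*13)) + 8*(⅓))²)² = -13*(2 + (13/(-130) + 8/3)²)² = -13*(2 + (13*(-1/130) + 8/3)²)² = -13*(2 + (-⅒ + 8/3)²)² = -13*(2 + (77/30)²)² = -13*(2 + 5929/900)² = -13*(7729/900)² = -13*59737441/810000 = -776586733/810000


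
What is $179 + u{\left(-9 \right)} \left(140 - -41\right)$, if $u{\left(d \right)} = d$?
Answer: $-1450$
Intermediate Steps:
$179 + u{\left(-9 \right)} \left(140 - -41\right) = 179 - 9 \left(140 - -41\right) = 179 - 9 \left(140 + 41\right) = 179 - 1629 = -1450$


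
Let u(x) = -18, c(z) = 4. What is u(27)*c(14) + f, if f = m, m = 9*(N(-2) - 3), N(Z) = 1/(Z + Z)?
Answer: -405/4 ≈ -101.25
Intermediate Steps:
N(Z) = 1/(2*Z)
m = -117/4 (m = 9*((1/2)/(-2) - 3) = 9*((1/2)*(-1/2) - 3) = 9*(-1/4 - 3) = 9*(-13/4) = -117/4 ≈ -29.250)
f = -117/4 ≈ -29.250
u(27)*c(14) + f = -18*4 - 117/4 = -72 - 117/4 = -405/4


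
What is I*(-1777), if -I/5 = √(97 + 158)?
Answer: 8885*√255 ≈ 1.4188e+5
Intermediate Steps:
I = -5*√255 (I = -5*√(97 + 158) = -5*√255 ≈ -79.844)
I*(-1777) = -5*√255*(-1777) = 8885*√255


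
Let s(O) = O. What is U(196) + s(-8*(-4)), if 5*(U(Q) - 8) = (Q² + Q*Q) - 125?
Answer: 76907/5 ≈ 15381.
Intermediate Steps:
U(Q) = -17 + 2*Q²/5 (U(Q) = 8 + ((Q² + Q*Q) - 125)/5 = 8 + ((Q² + Q²) - 125)/5 = 8 + (2*Q² - 125)/5 = 8 + (-125 + 2*Q²)/5 = 8 + (-25 + 2*Q²/5) = -17 + 2*Q²/5)
U(196) + s(-8*(-4)) = (-17 + (⅖)*196²) - 8*(-4) = (-17 + (⅖)*38416) + 32 = (-17 + 76832/5) + 32 = 76747/5 + 32 = 76907/5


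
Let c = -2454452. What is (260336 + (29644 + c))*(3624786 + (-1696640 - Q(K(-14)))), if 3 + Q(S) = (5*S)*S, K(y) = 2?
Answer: -4173381232888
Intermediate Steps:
Q(S) = -3 + 5*S**2 (Q(S) = -3 + (5*S)*S = -3 + 5*S**2)
(260336 + (29644 + c))*(3624786 + (-1696640 - Q(K(-14)))) = (260336 + (29644 - 2454452))*(3624786 + (-1696640 - (-3 + 5*2**2))) = (260336 - 2424808)*(3624786 + (-1696640 - (-3 + 5*4))) = -2164472*(3624786 + (-1696640 - (-3 + 20))) = -2164472*(3624786 + (-1696640 - 1*17)) = -2164472*(3624786 + (-1696640 - 17)) = -2164472*(3624786 - 1696657) = -2164472*1928129 = -4173381232888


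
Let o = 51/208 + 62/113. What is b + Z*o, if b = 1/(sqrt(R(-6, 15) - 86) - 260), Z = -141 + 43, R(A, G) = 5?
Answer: -61883184691/795387112 - 9*I/67681 ≈ -77.803 - 0.00013298*I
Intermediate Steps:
Z = -98
b = (-260 - 9*I)/67681 (b = 1/(sqrt(5 - 86) - 260) = 1/(sqrt(-81) - 260) = 1/(9*I - 260) = 1/(-260 + 9*I) = (-260 - 9*I)/67681 ≈ -0.0038415 - 0.00013298*I)
o = 18659/23504 (o = 51*(1/208) + 62*(1/113) = 51/208 + 62/113 = 18659/23504 ≈ 0.79387)
b + Z*o = (-260/67681 - 9*I/67681) - 98*18659/23504 = (-260/67681 - 9*I/67681) - 914291/11752 = -61883184691/795387112 - 9*I/67681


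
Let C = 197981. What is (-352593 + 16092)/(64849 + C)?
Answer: -112167/87610 ≈ -1.2803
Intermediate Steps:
(-352593 + 16092)/(64849 + C) = (-352593 + 16092)/(64849 + 197981) = -336501/262830 = -336501*1/262830 = -112167/87610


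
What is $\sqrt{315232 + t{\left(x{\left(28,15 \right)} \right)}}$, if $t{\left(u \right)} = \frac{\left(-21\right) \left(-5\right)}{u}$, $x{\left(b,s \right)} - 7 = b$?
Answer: $\sqrt{315235} \approx 561.46$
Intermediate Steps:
$x{\left(b,s \right)} = 7 + b$
$t{\left(u \right)} = \frac{105}{u}$
$\sqrt{315232 + t{\left(x{\left(28,15 \right)} \right)}} = \sqrt{315232 + \frac{105}{7 + 28}} = \sqrt{315232 + \frac{105}{35}} = \sqrt{315232 + 105 \cdot \frac{1}{35}} = \sqrt{315232 + 3} = \sqrt{315235}$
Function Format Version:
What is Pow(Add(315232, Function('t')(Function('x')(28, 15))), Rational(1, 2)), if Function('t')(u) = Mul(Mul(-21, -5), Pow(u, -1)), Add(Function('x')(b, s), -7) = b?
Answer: Pow(315235, Rational(1, 2)) ≈ 561.46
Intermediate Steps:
Function('x')(b, s) = Add(7, b)
Function('t')(u) = Mul(105, Pow(u, -1))
Pow(Add(315232, Function('t')(Function('x')(28, 15))), Rational(1, 2)) = Pow(Add(315232, Mul(105, Pow(Add(7, 28), -1))), Rational(1, 2)) = Pow(Add(315232, Mul(105, Pow(35, -1))), Rational(1, 2)) = Pow(Add(315232, Mul(105, Rational(1, 35))), Rational(1, 2)) = Pow(Add(315232, 3), Rational(1, 2)) = Pow(315235, Rational(1, 2))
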